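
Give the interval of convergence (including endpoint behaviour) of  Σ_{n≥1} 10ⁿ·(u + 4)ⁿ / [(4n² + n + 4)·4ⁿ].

By the ratio test, |a_{n+1}/a_n| = [(4n² + n + 4)/(4(n+1)² + (n+1) + 4)] · 10/4 → 5/2.
Thus R = 1/(5/2) = 2/5.
Endpoint u = -18/5: the series is dominated by a constant times Σ 1/n², which converges (p = 2 > 1).
Check u = -22/5: the terms are on the order of 1/n², so the series converges absolutely by comparison with the p-series (p = 2 > 1).

[-22/5, -18/5]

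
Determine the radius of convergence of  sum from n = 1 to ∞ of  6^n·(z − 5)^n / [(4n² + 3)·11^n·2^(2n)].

The ratio of consecutive coefficients is [(4n² + 3)/(4(n+1)² + 3)] · 6/(11·4) → 3/22.
Thus R = 1/(3/22) = 22/3.

R = 22/3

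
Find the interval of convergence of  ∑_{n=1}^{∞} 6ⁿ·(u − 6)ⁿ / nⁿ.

Applying the root test, |a_n|^(1/n) = 6/n → 0.
The limit is 0 for every u, so R = ∞.

(−∞, ∞)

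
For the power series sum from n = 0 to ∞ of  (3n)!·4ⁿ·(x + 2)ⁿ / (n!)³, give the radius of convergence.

R = 1/108

Ratio test: |a_{n+1}/a_n| = (3n+1)·(3n+2)·(3n+3)/(n+1)³ · 4 → 108 as n → ∞.
Thus R = 1/(108) = 1/108.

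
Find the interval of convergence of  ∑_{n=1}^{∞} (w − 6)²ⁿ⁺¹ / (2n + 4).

Ratio test: |a_{n+1}/a_n| = (2n + 4)/(2(n+1) + 4) → 1 as n → ∞.
Since the exponent of (w − 6) increases by 2 each term, convergence requires |w − 6|² < 1, hence R = 1.
When w = 7, the terms are asymptotic to a nonzero constant times 1/n, so the series diverges by limit comparison with Σ 1/n.
When w = 5, comparison with the harmonic series Σ 1/n shows the series diverges.

(5, 7)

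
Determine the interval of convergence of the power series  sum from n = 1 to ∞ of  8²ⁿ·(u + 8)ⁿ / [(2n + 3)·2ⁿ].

Apply the ratio test: |a_{n+1}| / |a_n| = [(2n + 3)/(2(n+1) + 3)] · 64/2, which tends to 32 as n → ∞.
The series converges when 32 · |u + 8| < 1, giving R = 1/32.
Check u = -255/32: the terms behave like c/n; limit comparison with the harmonic series gives divergence.
At u = -257/32: convergence follows from the alternating series test (terms decrease monotonically to 0).

[-257/32, -255/32)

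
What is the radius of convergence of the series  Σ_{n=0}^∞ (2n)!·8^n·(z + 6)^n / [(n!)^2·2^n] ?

By the ratio test, |a_{n+1}/a_n| = (2n+1)·(2n+2)/(n+1)² · 8/2 → 16.
Hence the series converges for |z + 6| < 1/(16) = 1/16, so the radius of convergence is 1/16.

R = 1/16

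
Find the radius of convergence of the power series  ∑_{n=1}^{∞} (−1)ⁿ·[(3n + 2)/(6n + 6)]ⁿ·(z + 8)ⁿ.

R = 2

Applying the root test, |a_n|^(1/n) = (3n + 2)/(6n + 6) → 1/2.
Hence the series converges for |z + 8| < 1/(1/2) = 2, so the radius of convergence is 2.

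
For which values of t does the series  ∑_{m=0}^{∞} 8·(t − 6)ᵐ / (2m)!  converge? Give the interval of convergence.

(−∞, ∞)

The ratio of consecutive coefficients is 8/8 · 1/[(2m+1)·(2m+2)] → 0.
Since the limit is 0 < 1 for every t, the series converges on all of ℝ and R = ∞.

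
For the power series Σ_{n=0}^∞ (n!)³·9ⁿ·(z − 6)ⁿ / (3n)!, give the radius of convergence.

R = 3

The ratio of consecutive coefficients is (n+1)³/[(3n+1)·(3n+2)·(3n+3)] · 9 → 1/3.
Convergence for |z − 6| · 1/3 < 1, i.e. |z − 6| < 3. So R = 3.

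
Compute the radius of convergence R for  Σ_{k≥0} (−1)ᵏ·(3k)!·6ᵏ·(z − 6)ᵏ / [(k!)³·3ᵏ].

R = 1/54

Ratio test: |a_{k+1}/a_k| = (3k+1)·(3k+2)·(3k+3)/(k+1)³ · 6/3 → 54 as k → ∞.
The series converges when 54 · |z − 6| < 1, giving R = 1/54.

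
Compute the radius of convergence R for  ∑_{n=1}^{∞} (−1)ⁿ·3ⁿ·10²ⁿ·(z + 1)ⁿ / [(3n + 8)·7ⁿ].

R = 7/300

The ratio of consecutive coefficients is [(3n + 8)/(3(n+1) + 8)] · 3·100/7 → 300/7.
The series converges when 300/7 · |z + 1| < 1, giving R = 7/300.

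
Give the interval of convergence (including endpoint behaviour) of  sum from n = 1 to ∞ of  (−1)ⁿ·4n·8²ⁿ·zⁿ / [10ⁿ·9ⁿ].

(-45/32, 45/32)

Ratio test: |a_{n+1}/a_n| = [4(n+1)/4n] · 64/(10·9) → 32/45 as n → ∞.
Thus R = 1/(32/45) = 45/32.
Check z = 45/32: the n-th term does not approach 0; divergence by the term test.
At z = -45/32: the terms have absolute value of order n, which does not tend to 0, so the series diverges by the divergence test.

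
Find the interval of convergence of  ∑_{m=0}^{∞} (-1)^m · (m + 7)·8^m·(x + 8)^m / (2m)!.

By the ratio test, |a_{m+1}/a_m| = ((m+1) + 7)/(m + 7) · 8 · 1/[(2m+1)·(2m+2)] → 0.
The ratio tends to 0 regardless of x, hence R = ∞.

(−∞, ∞)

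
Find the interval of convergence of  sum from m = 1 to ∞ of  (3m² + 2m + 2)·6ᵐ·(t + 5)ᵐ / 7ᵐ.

The ratio of consecutive coefficients is [(3(m+1)² + 2(m+1) + 2)/(3m² + 2m + 2)] · 6/7 → 6/7.
The series converges when 6/7 · |t + 5| < 1, giving R = 7/6.
Check t = -23/6: the m-th term does not approach 0; divergence by the term test.
At t = -37/6: the terms have absolute value of order m², which does not tend to 0, so the series diverges by the divergence test.

(-37/6, -23/6)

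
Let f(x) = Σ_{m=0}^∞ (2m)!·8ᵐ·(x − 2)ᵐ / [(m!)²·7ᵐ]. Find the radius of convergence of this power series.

R = 7/32

Ratio test: |a_{m+1}/a_m| = (2m+1)·(2m+2)/(m+1)² · 8/7 → 32/7 as m → ∞.
Hence the series converges for |x − 2| < 1/(32/7) = 7/32, so the radius of convergence is 7/32.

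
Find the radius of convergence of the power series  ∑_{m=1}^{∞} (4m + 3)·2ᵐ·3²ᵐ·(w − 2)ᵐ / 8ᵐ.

R = 4/9

Ratio test: |a_{m+1}/a_m| = [(4(m+1) + 3)/(4m + 3)] · 2·9/8 → 9/4 as m → ∞.
Hence the series converges for |w − 2| < 1/(9/4) = 4/9, so the radius of convergence is 4/9.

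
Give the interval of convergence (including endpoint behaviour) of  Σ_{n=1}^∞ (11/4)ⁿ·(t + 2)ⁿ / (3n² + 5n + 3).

The ratio of consecutive coefficients is [(3n² + 5n + 3)/(3(n+1)² + 5(n+1) + 3)] · 11/4 → 11/4.
Thus R = 1/(11/4) = 4/11.
Endpoint t = -18/11: the terms are on the order of 1/n², so the series converges absolutely by comparison with the p-series (p = 2 > 1).
Check t = -26/11: absolute convergence follows by limit comparison with Σ 1/n².

[-26/11, -18/11]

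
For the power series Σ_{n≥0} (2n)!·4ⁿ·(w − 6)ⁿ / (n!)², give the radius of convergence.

R = 1/16

Apply the ratio test: |a_{n+1}| / |a_n| = (2n+1)·(2n+2)/(n+1)² · 4, which tends to 16 as n → ∞.
Thus R = 1/(16) = 1/16.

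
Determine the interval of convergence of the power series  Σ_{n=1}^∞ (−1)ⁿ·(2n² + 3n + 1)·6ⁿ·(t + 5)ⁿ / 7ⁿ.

Ratio test: |a_{n+1}/a_n| = [(2(n+1)² + 3(n+1) + 1)/(2n² + 3n + 1)] · 6/7 → 6/7 as n → ∞.
Convergence for |t + 5| · 6/7 < 1, i.e. |t + 5| < 7/6. So R = 7/6.
Check t = -23/6: the terms have absolute value of order n², which does not tend to 0, so the series diverges by the divergence test.
Endpoint t = -37/6: the terms have absolute value of order n², which does not tend to 0, so the series diverges by the divergence test.

(-37/6, -23/6)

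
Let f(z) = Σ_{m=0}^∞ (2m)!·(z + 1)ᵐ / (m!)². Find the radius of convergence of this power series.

R = 1/4

By the ratio test, |a_{m+1}/a_m| = (2m+1)·(2m+2)/(m+1)² → 4.
Thus R = 1/(4) = 1/4.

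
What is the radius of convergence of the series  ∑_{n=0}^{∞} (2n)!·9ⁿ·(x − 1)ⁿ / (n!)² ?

R = 1/36

Ratio test: |a_{n+1}/a_n| = (2n+1)·(2n+2)/(n+1)² · 9 → 36 as n → ∞.
Hence the series converges for |x − 1| < 1/(36) = 1/36, so the radius of convergence is 1/36.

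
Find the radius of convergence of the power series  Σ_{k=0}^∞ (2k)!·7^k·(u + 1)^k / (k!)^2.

Apply the ratio test: |a_{k+1}| / |a_k| = (2k+1)·(2k+2)/(k+1)² · 7, which tends to 28 as k → ∞.
Thus R = 1/(28) = 1/28.

R = 1/28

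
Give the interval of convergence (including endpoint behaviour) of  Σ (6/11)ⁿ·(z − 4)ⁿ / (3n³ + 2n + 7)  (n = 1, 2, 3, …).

By the ratio test, |a_{n+1}/a_n| = [(3n³ + 2n + 7)/(3(n+1)³ + 2(n+1) + 7)] · 6/11 → 6/11.
Hence the series converges for |z − 4| < 1/(6/11) = 11/6, so the radius of convergence is 11/6.
At z = 35/6: the terms are on the order of 1/n³, so the series converges absolutely by comparison with the p-series (p = 3 > 1).
At z = 13/6: absolute convergence follows by limit comparison with Σ 1/n³.

[13/6, 35/6]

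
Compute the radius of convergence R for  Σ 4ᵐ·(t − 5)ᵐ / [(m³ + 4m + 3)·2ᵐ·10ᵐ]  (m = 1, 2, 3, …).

Ratio test: |a_{m+1}/a_m| = [(m³ + 4m + 3)/((m+1)³ + 4(m+1) + 3)] · 4/(2·10) → 1/5 as m → ∞.
Convergence for |t − 5| · 1/5 < 1, i.e. |t − 5| < 5. So R = 5.

R = 5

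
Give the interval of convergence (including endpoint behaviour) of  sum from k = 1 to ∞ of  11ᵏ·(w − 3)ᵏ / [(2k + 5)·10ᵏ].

[23/11, 43/11)

By the ratio test, |a_{k+1}/a_k| = [(2k + 5)/(2(k+1) + 5)] · 11/10 → 11/10.
The series converges when 11/10 · |w − 3| < 1, giving R = 10/11.
Endpoint w = 43/11: comparison with the harmonic series Σ 1/k shows the series diverges.
Endpoint w = 23/11: an alternating series whose terms decrease to 0 in absolute value, so it converges by the Leibniz criterion.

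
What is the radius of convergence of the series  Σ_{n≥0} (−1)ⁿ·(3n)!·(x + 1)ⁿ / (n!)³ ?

R = 1/27

The ratio of consecutive coefficients is (3n+1)·(3n+2)·(3n+3)/(n+1)³ → 27.
Convergence for |x + 1| · 27 < 1, i.e. |x + 1| < 1/27. So R = 1/27.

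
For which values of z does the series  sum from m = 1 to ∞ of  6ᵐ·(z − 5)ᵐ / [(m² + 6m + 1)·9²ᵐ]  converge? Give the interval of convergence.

[-17/2, 37/2]

By the ratio test, |a_{m+1}/a_m| = [(m² + 6m + 1)/((m+1)² + 6(m+1) + 1)] · 6/81 → 2/27.
Hence the series converges for |z − 5| < 1/(2/27) = 27/2, so the radius of convergence is 27/2.
Check z = 37/2: the series is dominated by a constant times Σ 1/m², which converges (p = 2 > 1).
When z = -17/2, the series is dominated by a constant times Σ 1/m², which converges (p = 2 > 1).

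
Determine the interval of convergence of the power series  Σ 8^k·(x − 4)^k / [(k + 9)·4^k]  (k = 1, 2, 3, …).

By the ratio test, |a_{k+1}/a_k| = [(k + 9)/((k+1) + 9)] · 8/4 → 2.
Thus R = 1/(2) = 1/2.
Check x = 9/2: the terms behave like c/k; limit comparison with the harmonic series gives divergence.
At x = 7/2: an alternating series whose terms decrease to 0 in absolute value, so it converges by the Leibniz criterion.

[7/2, 9/2)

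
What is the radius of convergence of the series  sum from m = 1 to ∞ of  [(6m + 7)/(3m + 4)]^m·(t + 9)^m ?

By the Cauchy root test, |a_m|^(1/m) = (6m + 7)/(3m + 4) → 2.
Hence the series converges for |t + 9| < 1/(2) = 1/2, so the radius of convergence is 1/2.

R = 1/2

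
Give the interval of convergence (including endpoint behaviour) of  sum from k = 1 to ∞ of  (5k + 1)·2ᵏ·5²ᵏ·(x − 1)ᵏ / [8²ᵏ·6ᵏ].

By the ratio test, |a_{k+1}/a_k| = [(5(k+1) + 1)/(5k + 1)] · 2·25/(64·6) → 25/192.
Convergence for |x − 1| · 25/192 < 1, i.e. |x − 1| < 192/25. So R = 192/25.
At x = 217/25: the terms have absolute value of order k, which does not tend to 0, so the series diverges by the divergence test.
When x = -167/25, the terms have absolute value of order k, which does not tend to 0, so the series diverges by the divergence test.

(-167/25, 217/25)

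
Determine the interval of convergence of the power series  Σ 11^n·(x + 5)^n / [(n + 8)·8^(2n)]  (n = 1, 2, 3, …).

The ratio of consecutive coefficients is [(n + 8)/((n+1) + 8)] · 11/64 → 11/64.
The series converges when 11/64 · |x + 5| < 1, giving R = 64/11.
When x = 9/11, the terms behave like c/n; limit comparison with the harmonic series gives divergence.
Check x = -119/11: convergence follows from the alternating series test (terms decrease monotonically to 0).

[-119/11, 9/11)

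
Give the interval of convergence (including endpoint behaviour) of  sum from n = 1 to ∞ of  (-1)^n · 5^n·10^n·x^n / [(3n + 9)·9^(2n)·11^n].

Apply the ratio test: |a_{n+1}| / |a_n| = [(3n + 9)/(3(n+1) + 9)] · 5·10/(81·11), which tends to 50/891 as n → ∞.
Hence the series converges for |x| < 1/(50/891) = 891/50, so the radius of convergence is 891/50.
Endpoint x = 891/50: the terms alternate in sign and decrease monotonically to 0 in absolute value (size ~ c/n), so the alternating series test gives convergence.
When x = -891/50, the terms behave like c/n; limit comparison with the harmonic series gives divergence.

(-891/50, 891/50]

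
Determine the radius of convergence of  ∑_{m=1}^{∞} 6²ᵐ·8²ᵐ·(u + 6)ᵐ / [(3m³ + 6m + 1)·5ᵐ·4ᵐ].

Ratio test: |a_{m+1}/a_m| = [(3m³ + 6m + 1)/(3(m+1)³ + 6(m+1) + 1)] · 36·64/(5·4) → 576/5 as m → ∞.
The series converges when 576/5 · |u + 6| < 1, giving R = 5/576.

R = 5/576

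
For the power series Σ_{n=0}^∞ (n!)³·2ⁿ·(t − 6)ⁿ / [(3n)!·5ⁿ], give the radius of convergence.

R = 135/2

The ratio of consecutive coefficients is (n+1)³/[(3n+1)·(3n+2)·(3n+3)] · 2/5 → 2/135.
Thus R = 1/(2/135) = 135/2.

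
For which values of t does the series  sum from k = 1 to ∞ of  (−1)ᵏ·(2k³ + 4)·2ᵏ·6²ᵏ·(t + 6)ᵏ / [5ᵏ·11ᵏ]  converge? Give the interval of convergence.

Ratio test: |a_{k+1}/a_k| = [(2(k+1)³ + 4)/(2k³ + 4)] · 2·36/(5·11) → 72/55 as k → ∞.
Convergence for |t + 6| · 72/55 < 1, i.e. |t + 6| < 55/72. So R = 55/72.
Endpoint t = -377/72: the k-th term does not approach 0; divergence by the term test.
At t = -487/72: the k-th term does not approach 0; divergence by the term test.

(-487/72, -377/72)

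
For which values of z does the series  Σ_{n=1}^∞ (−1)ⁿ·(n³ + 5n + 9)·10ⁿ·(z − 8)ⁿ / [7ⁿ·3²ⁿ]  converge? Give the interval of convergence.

(17/10, 143/10)

By the ratio test, |a_{n+1}/a_n| = [((n+1)³ + 5(n+1) + 9)/(n³ + 5n + 9)] · 10/(7·9) → 10/63.
Thus R = 1/(10/63) = 63/10.
At z = 143/10: the terms do not tend to 0, so the series diverges.
Endpoint z = 17/10: the terms have absolute value of order n³, which does not tend to 0, so the series diverges by the divergence test.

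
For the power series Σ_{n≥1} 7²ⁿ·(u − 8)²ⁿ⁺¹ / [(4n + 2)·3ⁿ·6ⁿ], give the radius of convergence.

Apply the ratio test: |a_{n+1}| / |a_n| = [(4n + 2)/(4(n+1) + 2)] · 49/(3·6), which tends to 49/18 as n → ∞.
Successive powers of (u − 8) differ by 2, so the series converges when |u − 8|² · 49/18 < 1, i.e. |u − 8| < √(18/49). So R = 3√2/7.

R = 3√2/7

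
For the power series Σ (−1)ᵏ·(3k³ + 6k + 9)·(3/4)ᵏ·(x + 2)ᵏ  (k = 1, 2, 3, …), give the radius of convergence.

By the ratio test, |a_{k+1}/a_k| = [(3(k+1)³ + 6(k+1) + 9)/(3k³ + 6k + 9)] · 3/4 → 3/4.
Convergence for |x + 2| · 3/4 < 1, i.e. |x + 2| < 4/3. So R = 4/3.

R = 4/3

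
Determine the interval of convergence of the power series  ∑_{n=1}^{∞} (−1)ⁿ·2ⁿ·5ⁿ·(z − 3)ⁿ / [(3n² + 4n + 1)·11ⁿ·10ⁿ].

[-8, 14]

Ratio test: |a_{n+1}/a_n| = [(3n² + 4n + 1)/(3(n+1)² + 4(n+1) + 1)] · 2·5/(11·10) → 1/11 as n → ∞.
The series converges when 1/11 · |z − 3| < 1, giving R = 11.
Endpoint z = 14: the terms are on the order of 1/n², so the series converges absolutely by comparison with the p-series (p = 2 > 1).
Endpoint z = -8: absolute convergence follows by limit comparison with Σ 1/n².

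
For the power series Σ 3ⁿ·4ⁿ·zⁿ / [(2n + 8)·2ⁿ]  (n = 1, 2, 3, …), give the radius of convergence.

Ratio test: |a_{n+1}/a_n| = [(2n + 8)/(2(n+1) + 8)] · 3·4/2 → 6 as n → ∞.
The series converges when 6 · |z| < 1, giving R = 1/6.

R = 1/6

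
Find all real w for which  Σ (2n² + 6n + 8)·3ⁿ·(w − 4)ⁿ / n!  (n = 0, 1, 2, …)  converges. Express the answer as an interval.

The ratio of consecutive coefficients is (2(n+1)² + 6(n+1) + 8)/(2n² + 6n + 8) · 3 · 1/(n+1) → 0.
The limit is 0, so the series converges for all w; R = ∞.

(−∞, ∞)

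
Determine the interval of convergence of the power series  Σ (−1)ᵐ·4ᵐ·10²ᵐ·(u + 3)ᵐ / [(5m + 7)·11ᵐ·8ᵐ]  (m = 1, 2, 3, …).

By the ratio test, |a_{m+1}/a_m| = [(5m + 7)/(5(m+1) + 7)] · 4·100/(11·8) → 50/11.
The series converges when 50/11 · |u + 3| < 1, giving R = 11/50.
Check u = -139/50: an alternating series whose terms decrease to 0 in absolute value, so it converges by the Leibniz criterion.
Endpoint u = -161/50: comparison with the harmonic series Σ 1/m shows the series diverges.

(-161/50, -139/50]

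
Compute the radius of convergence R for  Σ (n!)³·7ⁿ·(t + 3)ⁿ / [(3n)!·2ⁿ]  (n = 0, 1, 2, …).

R = 54/7

Ratio test: |a_{n+1}/a_n| = (n+1)³/[(3n+1)·(3n+2)·(3n+3)] · 7/2 → 7/54 as n → ∞.
Thus R = 1/(7/54) = 54/7.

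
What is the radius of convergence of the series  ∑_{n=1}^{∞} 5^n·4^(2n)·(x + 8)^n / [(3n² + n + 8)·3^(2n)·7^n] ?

Apply the ratio test: |a_{n+1}| / |a_n| = [(3n² + n + 8)/(3(n+1)² + (n+1) + 8)] · 5·16/(9·7), which tends to 80/63 as n → ∞.
The series converges when 80/63 · |x + 8| < 1, giving R = 63/80.

R = 63/80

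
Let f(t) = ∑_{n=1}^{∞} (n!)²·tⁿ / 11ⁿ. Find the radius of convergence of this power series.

The ratio of consecutive coefficients is (n+1)² · 1/11 → ∞.
The ratio grows without bound, so the series diverges whenever t ≠ 0; it converges only at t = 0. R = 0.

R = 0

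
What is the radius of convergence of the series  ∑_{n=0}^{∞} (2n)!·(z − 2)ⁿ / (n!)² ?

R = 1/4

Apply the ratio test: |a_{n+1}| / |a_n| = (2n+1)·(2n+2)/(n+1)², which tends to 4 as n → ∞.
The series converges when 4 · |z − 2| < 1, giving R = 1/4.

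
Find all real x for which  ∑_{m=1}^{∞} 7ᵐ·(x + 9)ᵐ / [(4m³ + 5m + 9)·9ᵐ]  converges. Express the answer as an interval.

The ratio of consecutive coefficients is [(4m³ + 5m + 9)/(4(m+1)³ + 5(m+1) + 9)] · 7/9 → 7/9.
Hence the series converges for |x + 9| < 1/(7/9) = 9/7, so the radius of convergence is 9/7.
Endpoint x = -54/7: the series is dominated by a constant times Σ 1/m³, which converges (p = 3 > 1).
When x = -72/7, the series is dominated by a constant times Σ 1/m³, which converges (p = 3 > 1).

[-72/7, -54/7]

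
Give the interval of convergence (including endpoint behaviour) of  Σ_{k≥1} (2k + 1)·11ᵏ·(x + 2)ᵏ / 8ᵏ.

(-30/11, -14/11)

The ratio of consecutive coefficients is [(2(k+1) + 1)/(2k + 1)] · 11/8 → 11/8.
The series converges when 11/8 · |x + 2| < 1, giving R = 8/11.
When x = -14/11, the k-th term does not approach 0; divergence by the term test.
At x = -30/11: the k-th term does not approach 0; divergence by the term test.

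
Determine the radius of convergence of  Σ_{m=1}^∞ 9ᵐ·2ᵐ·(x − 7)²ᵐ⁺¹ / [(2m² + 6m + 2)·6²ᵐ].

By the ratio test, |a_{m+1}/a_m| = [(2m² + 6m + 2)/(2(m+1)² + 6(m+1) + 2)] · 9·2/36 → 1/2.
Successive powers of (x − 7) differ by 2, so the series converges when |x − 7|² · 1/2 < 1, i.e. |x − 7| < √(2). So R = √2.

R = √2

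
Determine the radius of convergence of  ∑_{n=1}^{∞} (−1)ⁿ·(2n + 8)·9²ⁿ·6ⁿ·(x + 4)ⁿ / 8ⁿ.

By the ratio test, |a_{n+1}/a_n| = [(2(n+1) + 8)/(2n + 8)] · 81·6/8 → 243/4.
Thus R = 1/(243/4) = 4/243.

R = 4/243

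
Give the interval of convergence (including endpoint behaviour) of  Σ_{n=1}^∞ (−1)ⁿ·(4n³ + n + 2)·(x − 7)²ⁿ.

(6, 8)

The ratio of consecutive coefficients is (4(n+1)³ + (n+1) + 2)/(4n³ + n + 2) → 1.
Successive powers of (x − 7) differ by 2, so the series converges when |x − 7|² · 1 < 1, i.e. |x − 7| < √(1) = 1. So R = 1.
Check x = 8: the n-th term does not approach 0; divergence by the term test.
Endpoint x = 6: the terms have absolute value of order n³, which does not tend to 0, so the series diverges by the divergence test.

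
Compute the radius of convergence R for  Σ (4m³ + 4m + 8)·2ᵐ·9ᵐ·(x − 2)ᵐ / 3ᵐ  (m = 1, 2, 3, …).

R = 1/6

The ratio of consecutive coefficients is [(4(m+1)³ + 4(m+1) + 8)/(4m³ + 4m + 8)] · 2·9/3 → 6.
The series converges when 6 · |x − 2| < 1, giving R = 1/6.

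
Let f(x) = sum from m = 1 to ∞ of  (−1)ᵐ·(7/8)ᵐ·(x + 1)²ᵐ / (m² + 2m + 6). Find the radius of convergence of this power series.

The ratio of consecutive coefficients is [(m² + 2m + 6)/((m+1)² + 2(m+1) + 6)] · 7/8 → 7/8.
Since the exponent of (x + 1) increases by 2 each term, convergence requires |x + 1|² < 8/7, hence R = 2√14/7.

R = 2√14/7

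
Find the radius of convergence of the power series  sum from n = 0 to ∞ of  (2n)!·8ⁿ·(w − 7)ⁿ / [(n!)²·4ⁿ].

Ratio test: |a_{n+1}/a_n| = (2n+1)·(2n+2)/(n+1)² · 8/4 → 8 as n → ∞.
Thus R = 1/(8) = 1/8.

R = 1/8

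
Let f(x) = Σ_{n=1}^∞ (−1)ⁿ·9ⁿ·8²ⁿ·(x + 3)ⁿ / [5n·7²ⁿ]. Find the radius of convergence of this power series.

R = 49/576

The ratio of consecutive coefficients is [5n/5(n+1)] · 9·64/49 → 576/49.
The series converges when 576/49 · |x + 3| < 1, giving R = 49/576.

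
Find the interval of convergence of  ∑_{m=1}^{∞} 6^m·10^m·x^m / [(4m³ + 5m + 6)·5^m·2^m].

Ratio test: |a_{m+1}/a_m| = [(4m³ + 5m + 6)/(4(m+1)³ + 5(m+1) + 6)] · 6·10/(5·2) → 6 as m → ∞.
Hence the series converges for |x| < 1/(6) = 1/6, so the radius of convergence is 1/6.
At x = 1/6: absolute convergence follows by limit comparison with Σ 1/m³.
Check x = -1/6: absolute convergence follows by limit comparison with Σ 1/m³.

[-1/6, 1/6]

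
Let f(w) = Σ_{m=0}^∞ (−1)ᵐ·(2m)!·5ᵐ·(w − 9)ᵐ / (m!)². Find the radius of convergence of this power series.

R = 1/20

Apply the ratio test: |a_{m+1}| / |a_m| = (2m+1)·(2m+2)/(m+1)² · 5, which tends to 20 as m → ∞.
Convergence for |w − 9| · 20 < 1, i.e. |w − 9| < 1/20. So R = 1/20.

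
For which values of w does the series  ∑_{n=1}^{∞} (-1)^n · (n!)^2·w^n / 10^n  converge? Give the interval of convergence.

By the ratio test, |a_{n+1}/a_n| = (n+1)² · 1/10 → ∞.
The terms grow without bound for any w ≠ 0, so R = 0 (convergence only at w = 0).

{0}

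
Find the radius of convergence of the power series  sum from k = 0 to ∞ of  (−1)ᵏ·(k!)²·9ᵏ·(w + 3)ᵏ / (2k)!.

Ratio test: |a_{k+1}/a_k| = (k+1)²/[(2k+1)·(2k+2)] · 9 → 9/4 as k → ∞.
Hence the series converges for |w + 3| < 1/(9/4) = 4/9, so the radius of convergence is 4/9.

R = 4/9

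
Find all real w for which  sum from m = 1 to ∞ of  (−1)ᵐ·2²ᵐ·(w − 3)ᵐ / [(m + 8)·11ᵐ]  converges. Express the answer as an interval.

Apply the ratio test: |a_{m+1}| / |a_m| = [(m + 8)/((m+1) + 8)] · 4/11, which tends to 4/11 as m → ∞.
Convergence for |w − 3| · 4/11 < 1, i.e. |w − 3| < 11/4. So R = 11/4.
Check w = 23/4: convergence follows from the alternating series test (terms decrease monotonically to 0).
Endpoint w = 1/4: the terms behave like c/m; limit comparison with the harmonic series gives divergence.

(1/4, 23/4]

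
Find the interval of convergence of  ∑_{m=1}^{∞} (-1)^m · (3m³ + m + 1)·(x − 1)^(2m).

(0, 2)

Ratio test: |a_{m+1}/a_m| = (3(m+1)³ + (m+1) + 1)/(3m³ + m + 1) → 1 as m → ∞.
Successive powers of (x − 1) differ by 2, so the series converges when |x − 1|² · 1 < 1, i.e. |x − 1| < √(1) = 1. So R = 1.
Check x = 2: the terms do not tend to 0, so the series diverges.
When x = 0, the m-th term does not approach 0; divergence by the term test.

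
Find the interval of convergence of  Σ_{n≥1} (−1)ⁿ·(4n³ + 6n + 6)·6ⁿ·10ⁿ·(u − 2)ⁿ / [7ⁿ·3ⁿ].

Ratio test: |a_{n+1}/a_n| = [(4(n+1)³ + 6(n+1) + 6)/(4n³ + 6n + 6)] · 6·10/(7·3) → 20/7 as n → ∞.
The series converges when 20/7 · |u − 2| < 1, giving R = 7/20.
When u = 47/20, the terms do not tend to 0, so the series diverges.
Check u = 33/20: the terms have absolute value of order n³, which does not tend to 0, so the series diverges by the divergence test.

(33/20, 47/20)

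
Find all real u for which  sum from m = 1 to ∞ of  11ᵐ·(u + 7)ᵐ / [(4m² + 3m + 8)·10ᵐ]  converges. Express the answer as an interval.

[-87/11, -67/11]

The ratio of consecutive coefficients is [(4m² + 3m + 8)/(4(m+1)² + 3(m+1) + 8)] · 11/10 → 11/10.
The series converges when 11/10 · |u + 7| < 1, giving R = 10/11.
Endpoint u = -67/11: absolute convergence follows by limit comparison with Σ 1/m².
When u = -87/11, the series is dominated by a constant times Σ 1/m², which converges (p = 2 > 1).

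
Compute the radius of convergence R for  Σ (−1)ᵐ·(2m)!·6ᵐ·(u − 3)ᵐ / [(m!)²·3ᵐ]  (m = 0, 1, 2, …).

Apply the ratio test: |a_{m+1}| / |a_m| = (2m+1)·(2m+2)/(m+1)² · 6/3, which tends to 8 as m → ∞.
Hence the series converges for |u − 3| < 1/(8) = 1/8, so the radius of convergence is 1/8.

R = 1/8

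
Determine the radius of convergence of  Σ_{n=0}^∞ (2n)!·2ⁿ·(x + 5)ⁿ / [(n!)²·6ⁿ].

Ratio test: |a_{n+1}/a_n| = (2n+1)·(2n+2)/(n+1)² · 2/6 → 4/3 as n → ∞.
Thus R = 1/(4/3) = 3/4.

R = 3/4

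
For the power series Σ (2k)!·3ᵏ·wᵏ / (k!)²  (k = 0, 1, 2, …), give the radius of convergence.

R = 1/12

Ratio test: |a_{k+1}/a_k| = (2k+1)·(2k+2)/(k+1)² · 3 → 12 as k → ∞.
Thus R = 1/(12) = 1/12.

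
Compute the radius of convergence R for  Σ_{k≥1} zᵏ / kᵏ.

R = ∞

Root test: |a_k|^(1/k) = 1/k → 0.
Since the k-th root of |a_k| tends to 0, the series converges for all real z; R = ∞.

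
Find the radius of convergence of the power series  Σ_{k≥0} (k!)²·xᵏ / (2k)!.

R = 4

Ratio test: |a_{k+1}/a_k| = (k+1)²/[(2k+1)·(2k+2)] → 1/4 as k → ∞.
Hence the series converges for |x| < 1/(1/4) = 4, so the radius of convergence is 4.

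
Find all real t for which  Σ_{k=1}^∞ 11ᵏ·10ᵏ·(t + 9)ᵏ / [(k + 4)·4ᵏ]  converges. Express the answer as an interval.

[-497/55, -493/55)

Ratio test: |a_{k+1}/a_k| = [(k + 4)/((k+1) + 4)] · 11·10/4 → 55/2 as k → ∞.
Hence the series converges for |t + 9| < 1/(55/2) = 2/55, so the radius of convergence is 2/55.
When t = -493/55, the terms are asymptotic to a nonzero constant times 1/k, so the series diverges by limit comparison with Σ 1/k.
Endpoint t = -497/55: the terms alternate in sign and decrease monotonically to 0 in absolute value (size ~ c/k), so the alternating series test gives convergence.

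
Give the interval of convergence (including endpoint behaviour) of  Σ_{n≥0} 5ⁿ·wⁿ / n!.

By the ratio test, |a_{n+1}/a_n| = 5 · 1/(n+1) → 0.
The ratio tends to 0 regardless of w, hence R = ∞.

(−∞, ∞)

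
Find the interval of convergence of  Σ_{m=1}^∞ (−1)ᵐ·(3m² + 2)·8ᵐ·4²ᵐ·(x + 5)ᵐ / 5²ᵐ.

(-665/128, -615/128)

By the ratio test, |a_{m+1}/a_m| = [(3(m+1)² + 2)/(3m² + 2)] · 8·16/25 → 128/25.
The series converges when 128/25 · |x + 5| < 1, giving R = 25/128.
Endpoint x = -615/128: the terms do not tend to 0, so the series diverges.
At x = -665/128: the m-th term does not approach 0; divergence by the term test.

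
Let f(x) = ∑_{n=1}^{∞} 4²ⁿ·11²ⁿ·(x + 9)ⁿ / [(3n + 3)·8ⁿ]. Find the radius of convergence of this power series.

Ratio test: |a_{n+1}/a_n| = [(3n + 3)/(3(n+1) + 3)] · 16·121/8 → 242 as n → ∞.
Thus R = 1/(242) = 1/242.

R = 1/242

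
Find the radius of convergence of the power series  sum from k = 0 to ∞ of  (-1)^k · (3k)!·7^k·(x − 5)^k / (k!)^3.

R = 1/189

By the ratio test, |a_{k+1}/a_k| = (3k+1)·(3k+2)·(3k+3)/(k+1)³ · 7 → 189.
The series converges when 189 · |x − 5| < 1, giving R = 1/189.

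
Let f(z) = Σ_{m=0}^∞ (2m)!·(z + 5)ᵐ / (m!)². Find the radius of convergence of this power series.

Apply the ratio test: |a_{m+1}| / |a_m| = (2m+1)·(2m+2)/(m+1)², which tends to 4 as m → ∞.
Thus R = 1/(4) = 1/4.

R = 1/4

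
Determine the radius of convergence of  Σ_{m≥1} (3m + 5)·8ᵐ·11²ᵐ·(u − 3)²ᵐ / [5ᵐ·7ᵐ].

R = √70/44

Ratio test: |a_{m+1}/a_m| = [(3(m+1) + 5)/(3m + 5)] · 8·121/(5·7) → 968/35 as m → ∞.
Successive powers of (u − 3) differ by 2, so the series converges when |u − 3|² · 968/35 < 1, i.e. |u − 3| < √(35/968). So R = √70/44.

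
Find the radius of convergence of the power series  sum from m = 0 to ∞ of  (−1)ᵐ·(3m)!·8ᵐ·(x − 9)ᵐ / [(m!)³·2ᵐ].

R = 1/108

The ratio of consecutive coefficients is (3m+1)·(3m+2)·(3m+3)/(m+1)³ · 8/2 → 108.
Thus R = 1/(108) = 1/108.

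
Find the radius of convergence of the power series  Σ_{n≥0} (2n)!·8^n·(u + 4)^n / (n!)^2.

Ratio test: |a_{n+1}/a_n| = (2n+1)·(2n+2)/(n+1)² · 8 → 32 as n → ∞.
Hence the series converges for |u + 4| < 1/(32) = 1/32, so the radius of convergence is 1/32.

R = 1/32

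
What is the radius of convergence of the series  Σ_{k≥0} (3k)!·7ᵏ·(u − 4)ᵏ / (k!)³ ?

Ratio test: |a_{k+1}/a_k| = (3k+1)·(3k+2)·(3k+3)/(k+1)³ · 7 → 189 as k → ∞.
The series converges when 189 · |u − 4| < 1, giving R = 1/189.

R = 1/189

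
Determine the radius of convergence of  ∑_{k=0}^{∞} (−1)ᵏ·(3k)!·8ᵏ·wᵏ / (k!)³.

R = 1/216

By the ratio test, |a_{k+1}/a_k| = (3k+1)·(3k+2)·(3k+3)/(k+1)³ · 8 → 216.
Hence the series converges for |w| < 1/(216) = 1/216, so the radius of convergence is 1/216.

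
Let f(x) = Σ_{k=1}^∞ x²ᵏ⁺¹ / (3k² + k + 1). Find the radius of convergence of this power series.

Apply the ratio test: |a_{k+1}| / |a_k| = (3k² + k + 1)/(3(k+1)² + (k+1) + 1), which tends to 1 as k → ∞.
Successive powers of x differ by 2, so the series converges when |x|² · 1 < 1, i.e. |x| < √(1) = 1. So R = 1.

R = 1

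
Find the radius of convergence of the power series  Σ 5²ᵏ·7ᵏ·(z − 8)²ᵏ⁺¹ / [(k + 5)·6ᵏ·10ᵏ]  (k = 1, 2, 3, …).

R = 2√105/35

The ratio of consecutive coefficients is [(k + 5)/((k+1) + 5)] · 25·7/(6·10) → 35/12.
Successive powers of (z − 8) differ by 2, so the series converges when |z − 8|² · 35/12 < 1, i.e. |z − 8| < √(12/35). So R = 2√105/35.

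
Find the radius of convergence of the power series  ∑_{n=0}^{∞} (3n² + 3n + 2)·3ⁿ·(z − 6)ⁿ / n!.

The ratio of consecutive coefficients is (3(n+1)² + 3(n+1) + 2)/(3n² + 3n + 2) · 3 · 1/(n+1) → 0.
The limit is 0, so the series converges for all z; R = ∞.

R = ∞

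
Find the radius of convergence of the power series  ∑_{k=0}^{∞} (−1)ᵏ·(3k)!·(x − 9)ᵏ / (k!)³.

By the ratio test, |a_{k+1}/a_k| = (3k+1)·(3k+2)·(3k+3)/(k+1)³ → 27.
The series converges when 27 · |x − 9| < 1, giving R = 1/27.

R = 1/27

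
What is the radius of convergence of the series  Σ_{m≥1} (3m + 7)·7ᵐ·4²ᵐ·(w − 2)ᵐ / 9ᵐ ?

By the ratio test, |a_{m+1}/a_m| = [(3(m+1) + 7)/(3m + 7)] · 7·16/9 → 112/9.
Thus R = 1/(112/9) = 9/112.

R = 9/112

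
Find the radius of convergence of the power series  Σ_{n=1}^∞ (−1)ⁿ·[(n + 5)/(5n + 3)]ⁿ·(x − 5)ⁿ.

Root test: |a_n|^(1/n) = (n + 5)/(5n + 3) → 1/5.
Thus R = 1/(1/5) = 5.

R = 5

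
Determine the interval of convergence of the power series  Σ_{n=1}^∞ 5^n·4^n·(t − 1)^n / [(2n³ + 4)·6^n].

[7/10, 13/10]

By the ratio test, |a_{n+1}/a_n| = [(2n³ + 4)/(2(n+1)³ + 4)] · 5·4/6 → 10/3.
Thus R = 1/(10/3) = 3/10.
At t = 13/10: absolute convergence follows by limit comparison with Σ 1/n³.
Endpoint t = 7/10: the terms are on the order of 1/n³, so the series converges absolutely by comparison with the p-series (p = 3 > 1).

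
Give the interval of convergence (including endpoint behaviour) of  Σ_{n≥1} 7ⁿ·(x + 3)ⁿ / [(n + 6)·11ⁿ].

Ratio test: |a_{n+1}/a_n| = [(n + 6)/((n+1) + 6)] · 7/11 → 7/11 as n → ∞.
The series converges when 7/11 · |x + 3| < 1, giving R = 11/7.
Endpoint x = -10/7: comparison with the harmonic series Σ 1/n shows the series diverges.
At x = -32/7: the terms alternate in sign and decrease monotonically to 0 in absolute value (size ~ c/n), so the alternating series test gives convergence.

[-32/7, -10/7)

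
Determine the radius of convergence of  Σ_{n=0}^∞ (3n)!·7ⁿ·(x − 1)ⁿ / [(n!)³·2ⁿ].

Apply the ratio test: |a_{n+1}| / |a_n| = (3n+1)·(3n+2)·(3n+3)/(n+1)³ · 7/2, which tends to 189/2 as n → ∞.
The series converges when 189/2 · |x − 1| < 1, giving R = 2/189.

R = 2/189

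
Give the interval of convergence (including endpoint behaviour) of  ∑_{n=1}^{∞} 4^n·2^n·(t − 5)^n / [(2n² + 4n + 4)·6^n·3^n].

By the ratio test, |a_{n+1}/a_n| = [(2n² + 4n + 4)/(2(n+1)² + 4(n+1) + 4)] · 4·2/(6·3) → 4/9.
Convergence for |t − 5| · 4/9 < 1, i.e. |t − 5| < 9/4. So R = 9/4.
When t = 29/4, the terms are on the order of 1/n², so the series converges absolutely by comparison with the p-series (p = 2 > 1).
Check t = 11/4: the series is dominated by a constant times Σ 1/n², which converges (p = 2 > 1).

[11/4, 29/4]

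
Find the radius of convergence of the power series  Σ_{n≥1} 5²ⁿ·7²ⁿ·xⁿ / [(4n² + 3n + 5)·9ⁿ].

Apply the ratio test: |a_{n+1}| / |a_n| = [(4n² + 3n + 5)/(4(n+1)² + 3(n+1) + 5)] · 25·49/9, which tends to 1225/9 as n → ∞.
Convergence for |x| · 1225/9 < 1, i.e. |x| < 9/1225. So R = 9/1225.

R = 9/1225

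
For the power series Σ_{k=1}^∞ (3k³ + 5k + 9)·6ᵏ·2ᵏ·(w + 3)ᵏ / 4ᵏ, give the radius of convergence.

Apply the ratio test: |a_{k+1}| / |a_k| = [(3(k+1)³ + 5(k+1) + 9)/(3k³ + 5k + 9)] · 6·2/4, which tends to 3 as k → ∞.
The series converges when 3 · |w + 3| < 1, giving R = 1/3.

R = 1/3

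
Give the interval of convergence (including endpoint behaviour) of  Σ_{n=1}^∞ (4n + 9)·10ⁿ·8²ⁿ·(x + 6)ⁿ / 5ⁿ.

Ratio test: |a_{n+1}/a_n| = [(4(n+1) + 9)/(4n + 9)] · 10·64/5 → 128 as n → ∞.
Hence the series converges for |x + 6| < 1/(128) = 1/128, so the radius of convergence is 1/128.
At x = -767/128: the terms have absolute value of order n, which does not tend to 0, so the series diverges by the divergence test.
When x = -769/128, the n-th term does not approach 0; divergence by the term test.

(-769/128, -767/128)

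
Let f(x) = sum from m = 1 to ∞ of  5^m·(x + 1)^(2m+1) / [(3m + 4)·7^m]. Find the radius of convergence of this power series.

R = √35/5

Apply the ratio test: |a_{m+1}| / |a_m| = [(3m + 4)/(3(m+1) + 4)] · 5/7, which tends to 5/7 as m → ∞.
Since the exponent of (x + 1) increases by 2 each term, convergence requires |x + 1|² < 7/5, hence R = √35/5.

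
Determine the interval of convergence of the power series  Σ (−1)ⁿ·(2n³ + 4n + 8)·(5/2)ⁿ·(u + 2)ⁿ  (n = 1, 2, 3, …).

Apply the ratio test: |a_{n+1}| / |a_n| = [(2(n+1)³ + 4(n+1) + 8)/(2n³ + 4n + 8)] · 5/2, which tends to 5/2 as n → ∞.
The series converges when 5/2 · |u + 2| < 1, giving R = 2/5.
Endpoint u = -8/5: the terms do not tend to 0, so the series diverges.
At u = -12/5: the n-th term does not approach 0; divergence by the term test.

(-12/5, -8/5)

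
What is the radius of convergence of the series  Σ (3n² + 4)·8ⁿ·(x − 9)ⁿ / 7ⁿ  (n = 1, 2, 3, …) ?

R = 7/8

The ratio of consecutive coefficients is [(3(n+1)² + 4)/(3n² + 4)] · 8/7 → 8/7.
Thus R = 1/(8/7) = 7/8.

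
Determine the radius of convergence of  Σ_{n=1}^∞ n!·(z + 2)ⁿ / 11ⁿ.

R = 0

Ratio test: |a_{n+1}/a_n| = (n+1) · 1/11 → ∞ as n → ∞.
The terms grow without bound for any (z + 2) ≠ 0, so R = 0 (convergence only at z = -2).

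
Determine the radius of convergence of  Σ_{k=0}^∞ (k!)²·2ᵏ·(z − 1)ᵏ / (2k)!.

R = 2

Apply the ratio test: |a_{k+1}| / |a_k| = (k+1)²/[(2k+1)·(2k+2)] · 2, which tends to 1/2 as k → ∞.
Convergence for |z − 1| · 1/2 < 1, i.e. |z − 1| < 2. So R = 2.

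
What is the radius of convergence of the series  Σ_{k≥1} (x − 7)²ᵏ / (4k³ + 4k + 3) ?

Ratio test: |a_{k+1}/a_k| = (4k³ + 4k + 3)/(4(k+1)³ + 4(k+1) + 3) → 1 as k → ∞.
Successive powers of (x − 7) differ by 2, so the series converges when |x − 7|² · 1 < 1, i.e. |x − 7| < √(1) = 1. So R = 1.

R = 1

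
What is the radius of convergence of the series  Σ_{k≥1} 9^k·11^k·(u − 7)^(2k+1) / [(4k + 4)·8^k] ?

R = 2√22/33

Apply the ratio test: |a_{k+1}| / |a_k| = [(4k + 4)/(4(k+1) + 4)] · 9·11/8, which tends to 99/8 as k → ∞.
Writing y = (u − 7)², the series in y has radius 8/99, so |u − 7| < √(8/99) and R = 2√22/33.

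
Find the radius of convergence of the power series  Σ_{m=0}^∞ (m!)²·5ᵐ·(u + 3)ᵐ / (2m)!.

R = 4/5

By the ratio test, |a_{m+1}/a_m| = (m+1)²/[(2m+1)·(2m+2)] · 5 → 5/4.
Hence the series converges for |u + 3| < 1/(5/4) = 4/5, so the radius of convergence is 4/5.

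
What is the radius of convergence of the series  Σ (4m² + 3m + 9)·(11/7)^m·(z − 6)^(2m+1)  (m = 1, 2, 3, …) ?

R = √77/11

By the ratio test, |a_{m+1}/a_m| = [(4(m+1)² + 3(m+1) + 9)/(4m² + 3m + 9)] · 11/7 → 11/7.
Since the exponent of (z − 6) increases by 2 each term, convergence requires |z − 6|² < 7/11, hence R = √77/11.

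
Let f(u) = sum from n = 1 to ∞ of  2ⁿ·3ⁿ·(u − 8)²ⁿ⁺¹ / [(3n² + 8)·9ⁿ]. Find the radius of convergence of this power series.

R = √6/2

Apply the ratio test: |a_{n+1}| / |a_n| = [(3n² + 8)/(3(n+1)² + 8)] · 2·3/9, which tends to 2/3 as n → ∞.
Since the exponent of (u − 8) increases by 2 each term, convergence requires |u − 8|² < 3/2, hence R = √6/2.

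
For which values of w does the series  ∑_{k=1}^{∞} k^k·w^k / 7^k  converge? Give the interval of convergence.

{0}

Root test: |a_k|^(1/k) = k/7 → ∞.
The root grows without bound, so R = 0 (convergence only at w = 0).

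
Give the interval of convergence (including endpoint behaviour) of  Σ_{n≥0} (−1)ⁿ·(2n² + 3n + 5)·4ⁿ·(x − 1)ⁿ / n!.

(−∞, ∞)

Ratio test: |a_{n+1}/a_n| = (2(n+1)² + 3(n+1) + 5)/(2n² + 3n + 5) · 4 · 1/(n+1) → 0 as n → ∞.
The limit is 0, so the series converges for all x; R = ∞.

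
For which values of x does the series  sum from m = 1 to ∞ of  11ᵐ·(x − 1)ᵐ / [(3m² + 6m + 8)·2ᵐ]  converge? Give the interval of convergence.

[9/11, 13/11]

The ratio of consecutive coefficients is [(3m² + 6m + 8)/(3(m+1)² + 6(m+1) + 8)] · 11/2 → 11/2.
The series converges when 11/2 · |x − 1| < 1, giving R = 2/11.
When x = 13/11, the series is dominated by a constant times Σ 1/m², which converges (p = 2 > 1).
Check x = 9/11: absolute convergence follows by limit comparison with Σ 1/m².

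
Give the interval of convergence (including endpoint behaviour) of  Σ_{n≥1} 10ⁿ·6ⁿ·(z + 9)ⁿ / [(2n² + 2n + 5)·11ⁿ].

The ratio of consecutive coefficients is [(2n² + 2n + 5)/(2(n+1)² + 2(n+1) + 5)] · 10·6/11 → 60/11.
Hence the series converges for |z + 9| < 1/(60/11) = 11/60, so the radius of convergence is 11/60.
Endpoint z = -529/60: the series is dominated by a constant times Σ 1/n², which converges (p = 2 > 1).
When z = -551/60, the terms are on the order of 1/n², so the series converges absolutely by comparison with the p-series (p = 2 > 1).

[-551/60, -529/60]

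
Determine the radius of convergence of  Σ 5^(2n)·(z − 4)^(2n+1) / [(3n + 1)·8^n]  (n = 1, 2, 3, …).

R = 2√2/5

By the ratio test, |a_{n+1}/a_n| = [(3n + 1)/(3(n+1) + 1)] · 25/8 → 25/8.
Since the exponent of (z − 4) increases by 2 each term, convergence requires |z − 4|² < 8/25, hence R = 2√2/5.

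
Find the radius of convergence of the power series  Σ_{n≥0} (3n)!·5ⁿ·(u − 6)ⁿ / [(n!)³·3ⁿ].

R = 1/45

Apply the ratio test: |a_{n+1}| / |a_n| = (3n+1)·(3n+2)·(3n+3)/(n+1)³ · 5/3, which tends to 45 as n → ∞.
Hence the series converges for |u − 6| < 1/(45) = 1/45, so the radius of convergence is 1/45.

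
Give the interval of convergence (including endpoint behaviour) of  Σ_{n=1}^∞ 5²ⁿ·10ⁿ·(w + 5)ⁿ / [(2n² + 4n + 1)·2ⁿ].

[-626/125, -624/125]

Apply the ratio test: |a_{n+1}| / |a_n| = [(2n² + 4n + 1)/(2(n+1)² + 4(n+1) + 1)] · 25·10/2, which tends to 125 as n → ∞.
Thus R = 1/(125) = 1/125.
Endpoint w = -624/125: absolute convergence follows by limit comparison with Σ 1/n².
When w = -626/125, absolute convergence follows by limit comparison with Σ 1/n².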